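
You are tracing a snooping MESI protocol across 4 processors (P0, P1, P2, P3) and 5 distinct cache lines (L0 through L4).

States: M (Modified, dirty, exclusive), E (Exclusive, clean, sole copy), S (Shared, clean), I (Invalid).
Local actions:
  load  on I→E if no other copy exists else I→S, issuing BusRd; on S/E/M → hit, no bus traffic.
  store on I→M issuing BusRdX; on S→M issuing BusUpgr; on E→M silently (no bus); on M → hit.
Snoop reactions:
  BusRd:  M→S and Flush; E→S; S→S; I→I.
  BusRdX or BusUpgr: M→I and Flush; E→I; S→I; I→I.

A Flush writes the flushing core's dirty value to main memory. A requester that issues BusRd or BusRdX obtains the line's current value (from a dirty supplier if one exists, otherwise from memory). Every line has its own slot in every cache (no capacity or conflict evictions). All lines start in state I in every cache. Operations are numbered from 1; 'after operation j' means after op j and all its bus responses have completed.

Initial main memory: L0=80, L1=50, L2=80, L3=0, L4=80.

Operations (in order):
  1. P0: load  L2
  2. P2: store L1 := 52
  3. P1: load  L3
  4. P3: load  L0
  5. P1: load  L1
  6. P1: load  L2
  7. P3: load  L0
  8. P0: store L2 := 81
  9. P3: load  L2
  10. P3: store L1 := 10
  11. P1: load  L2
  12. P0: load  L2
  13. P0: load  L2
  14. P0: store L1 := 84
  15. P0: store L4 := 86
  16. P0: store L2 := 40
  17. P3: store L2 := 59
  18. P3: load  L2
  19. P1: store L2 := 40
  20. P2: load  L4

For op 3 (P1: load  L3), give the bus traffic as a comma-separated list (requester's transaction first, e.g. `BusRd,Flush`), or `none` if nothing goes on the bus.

step 1: P0: load  L2  ⟶  EIII  (L2)  txn=BusRd  M[L2]=80
step 2: P2: store L1 := 52  ⟶  IIMI  (L1)  txn=BusRdX  M[L1]=50
step 3: P1: load  L3  ⟶  IEII  (L3)  txn=BusRd  M[L3]=0
step 4: P3: load  L0  ⟶  IIIE  (L0)  txn=BusRd  M[L0]=80
step 5: P1: load  L1  ⟶  ISSI  (L1)  txn=BusRd+Flush  M[L1]=52
step 6: P1: load  L2  ⟶  SSII  (L2)  txn=BusRd  M[L2]=80
step 7: P3: load  L0  ⟶  IIIE  (L0)  txn=∅  M[L0]=80
step 8: P0: store L2 := 81  ⟶  MIII  (L2)  txn=BusUpgr  M[L2]=80
step 9: P3: load  L2  ⟶  SIIS  (L2)  txn=BusRd+Flush  M[L2]=81
step 10: P3: store L1 := 10  ⟶  IIIM  (L1)  txn=BusRdX  M[L1]=52
step 11: P1: load  L2  ⟶  SSIS  (L2)  txn=BusRd  M[L2]=81
step 12: P0: load  L2  ⟶  SSIS  (L2)  txn=∅  M[L2]=81
step 13: P0: load  L2  ⟶  SSIS  (L2)  txn=∅  M[L2]=81
step 14: P0: store L1 := 84  ⟶  MIII  (L1)  txn=BusRdX+Flush  M[L1]=10
step 15: P0: store L4 := 86  ⟶  MIII  (L4)  txn=BusRdX  M[L4]=80
step 16: P0: store L2 := 40  ⟶  MIII  (L2)  txn=BusUpgr  M[L2]=81
step 17: P3: store L2 := 59  ⟶  IIIM  (L2)  txn=BusRdX+Flush  M[L2]=40
step 18: P3: load  L2  ⟶  IIIM  (L2)  txn=∅  M[L2]=40
step 19: P1: store L2 := 40  ⟶  IMII  (L2)  txn=BusRdX+Flush  M[L2]=59
step 20: P2: load  L4  ⟶  SISI  (L4)  txn=BusRd+Flush  M[L4]=86

bus = BusRd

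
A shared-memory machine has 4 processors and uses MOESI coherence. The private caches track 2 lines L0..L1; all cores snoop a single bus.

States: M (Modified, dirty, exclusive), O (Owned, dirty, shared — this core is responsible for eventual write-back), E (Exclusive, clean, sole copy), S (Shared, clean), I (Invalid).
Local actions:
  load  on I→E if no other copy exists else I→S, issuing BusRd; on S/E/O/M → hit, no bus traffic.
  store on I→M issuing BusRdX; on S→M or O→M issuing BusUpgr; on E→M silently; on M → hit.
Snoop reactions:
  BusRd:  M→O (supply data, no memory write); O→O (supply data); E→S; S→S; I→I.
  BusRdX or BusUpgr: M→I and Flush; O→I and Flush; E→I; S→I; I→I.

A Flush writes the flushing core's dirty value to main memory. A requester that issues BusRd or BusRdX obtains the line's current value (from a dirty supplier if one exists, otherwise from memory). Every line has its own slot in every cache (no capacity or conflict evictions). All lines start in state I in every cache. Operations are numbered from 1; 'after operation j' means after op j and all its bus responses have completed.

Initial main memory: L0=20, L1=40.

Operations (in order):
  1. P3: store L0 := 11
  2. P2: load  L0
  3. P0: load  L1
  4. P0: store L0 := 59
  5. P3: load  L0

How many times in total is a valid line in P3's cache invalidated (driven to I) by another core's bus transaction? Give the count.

invalidations = 1

  op1 P3: store L0 := 11 → I/I/I/M on L0; bus BusRdX; mem=20
  op2 P2: load  L0 → I/I/S/O on L0; bus BusRd; mem=20
  op3 P0: load  L1 → E/I/I/I on L1; bus BusRd; mem=40
  op4 P0: store L0 := 59 → M/I/I/I on L0; bus BusRdX Flush; mem=11
  op5 P3: load  L0 → O/I/I/S on L0; bus BusRd; mem=11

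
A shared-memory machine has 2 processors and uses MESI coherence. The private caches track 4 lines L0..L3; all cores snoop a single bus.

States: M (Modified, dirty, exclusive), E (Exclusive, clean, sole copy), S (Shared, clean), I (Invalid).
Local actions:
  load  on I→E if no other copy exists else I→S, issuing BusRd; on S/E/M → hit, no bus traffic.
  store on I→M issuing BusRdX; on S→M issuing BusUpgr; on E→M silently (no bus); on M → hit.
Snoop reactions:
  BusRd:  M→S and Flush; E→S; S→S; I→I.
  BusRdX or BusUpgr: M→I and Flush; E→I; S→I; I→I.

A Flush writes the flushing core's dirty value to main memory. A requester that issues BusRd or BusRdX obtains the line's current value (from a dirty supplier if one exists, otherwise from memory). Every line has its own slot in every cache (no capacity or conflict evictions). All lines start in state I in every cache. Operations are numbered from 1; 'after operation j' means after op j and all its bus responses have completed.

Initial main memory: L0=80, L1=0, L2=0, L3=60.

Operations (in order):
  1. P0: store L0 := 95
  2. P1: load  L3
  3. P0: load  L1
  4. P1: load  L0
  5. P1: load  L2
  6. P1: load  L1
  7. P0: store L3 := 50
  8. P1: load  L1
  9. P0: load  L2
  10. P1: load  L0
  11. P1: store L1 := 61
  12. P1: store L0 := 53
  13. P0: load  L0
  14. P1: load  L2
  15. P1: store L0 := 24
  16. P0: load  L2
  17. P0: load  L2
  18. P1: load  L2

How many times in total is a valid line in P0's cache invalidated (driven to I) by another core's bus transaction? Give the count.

invalidations = 3

step 1: P0: store L0 := 95  ⟶  MI  (L0)  txn=BusRdX  M[L0]=80
step 2: P1: load  L3  ⟶  IE  (L3)  txn=BusRd  M[L3]=60
step 3: P0: load  L1  ⟶  EI  (L1)  txn=BusRd  M[L1]=0
step 4: P1: load  L0  ⟶  SS  (L0)  txn=BusRd+Flush  M[L0]=95
step 5: P1: load  L2  ⟶  IE  (L2)  txn=BusRd  M[L2]=0
step 6: P1: load  L1  ⟶  SS  (L1)  txn=BusRd  M[L1]=0
step 7: P0: store L3 := 50  ⟶  MI  (L3)  txn=BusRdX  M[L3]=60
step 8: P1: load  L1  ⟶  SS  (L1)  txn=∅  M[L1]=0
step 9: P0: load  L2  ⟶  SS  (L2)  txn=BusRd  M[L2]=0
step 10: P1: load  L0  ⟶  SS  (L0)  txn=∅  M[L0]=95
step 11: P1: store L1 := 61  ⟶  IM  (L1)  txn=BusUpgr  M[L1]=0
step 12: P1: store L0 := 53  ⟶  IM  (L0)  txn=BusUpgr  M[L0]=95
step 13: P0: load  L0  ⟶  SS  (L0)  txn=BusRd+Flush  M[L0]=53
step 14: P1: load  L2  ⟶  SS  (L2)  txn=∅  M[L2]=0
step 15: P1: store L0 := 24  ⟶  IM  (L0)  txn=BusUpgr  M[L0]=53
step 16: P0: load  L2  ⟶  SS  (L2)  txn=∅  M[L2]=0
step 17: P0: load  L2  ⟶  SS  (L2)  txn=∅  M[L2]=0
step 18: P1: load  L2  ⟶  SS  (L2)  txn=∅  M[L2]=0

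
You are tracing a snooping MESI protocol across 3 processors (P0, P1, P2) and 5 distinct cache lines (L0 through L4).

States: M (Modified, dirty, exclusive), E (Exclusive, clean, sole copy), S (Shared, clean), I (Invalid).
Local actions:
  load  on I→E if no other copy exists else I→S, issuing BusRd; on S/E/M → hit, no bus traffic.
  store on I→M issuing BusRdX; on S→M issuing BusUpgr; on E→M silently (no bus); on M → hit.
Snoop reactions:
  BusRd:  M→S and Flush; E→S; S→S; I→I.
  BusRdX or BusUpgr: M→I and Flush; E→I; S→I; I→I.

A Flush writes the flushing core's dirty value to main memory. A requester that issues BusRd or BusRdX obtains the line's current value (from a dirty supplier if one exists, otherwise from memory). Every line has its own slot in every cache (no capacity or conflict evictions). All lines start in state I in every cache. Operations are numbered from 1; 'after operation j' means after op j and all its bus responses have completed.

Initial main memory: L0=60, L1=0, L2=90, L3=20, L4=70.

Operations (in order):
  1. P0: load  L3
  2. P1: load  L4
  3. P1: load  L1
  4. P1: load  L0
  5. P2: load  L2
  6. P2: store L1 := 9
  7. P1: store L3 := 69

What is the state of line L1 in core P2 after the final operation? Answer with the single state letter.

state = M

step 1: P0: load  L3  ⟶  EII  (L3)  txn=BusRd  M[L3]=20
step 2: P1: load  L4  ⟶  IEI  (L4)  txn=BusRd  M[L4]=70
step 3: P1: load  L1  ⟶  IEI  (L1)  txn=BusRd  M[L1]=0
step 4: P1: load  L0  ⟶  IEI  (L0)  txn=BusRd  M[L0]=60
step 5: P2: load  L2  ⟶  IIE  (L2)  txn=BusRd  M[L2]=90
step 6: P2: store L1 := 9  ⟶  IIM  (L1)  txn=BusRdX  M[L1]=0
step 7: P1: store L3 := 69  ⟶  IMI  (L3)  txn=BusRdX  M[L3]=20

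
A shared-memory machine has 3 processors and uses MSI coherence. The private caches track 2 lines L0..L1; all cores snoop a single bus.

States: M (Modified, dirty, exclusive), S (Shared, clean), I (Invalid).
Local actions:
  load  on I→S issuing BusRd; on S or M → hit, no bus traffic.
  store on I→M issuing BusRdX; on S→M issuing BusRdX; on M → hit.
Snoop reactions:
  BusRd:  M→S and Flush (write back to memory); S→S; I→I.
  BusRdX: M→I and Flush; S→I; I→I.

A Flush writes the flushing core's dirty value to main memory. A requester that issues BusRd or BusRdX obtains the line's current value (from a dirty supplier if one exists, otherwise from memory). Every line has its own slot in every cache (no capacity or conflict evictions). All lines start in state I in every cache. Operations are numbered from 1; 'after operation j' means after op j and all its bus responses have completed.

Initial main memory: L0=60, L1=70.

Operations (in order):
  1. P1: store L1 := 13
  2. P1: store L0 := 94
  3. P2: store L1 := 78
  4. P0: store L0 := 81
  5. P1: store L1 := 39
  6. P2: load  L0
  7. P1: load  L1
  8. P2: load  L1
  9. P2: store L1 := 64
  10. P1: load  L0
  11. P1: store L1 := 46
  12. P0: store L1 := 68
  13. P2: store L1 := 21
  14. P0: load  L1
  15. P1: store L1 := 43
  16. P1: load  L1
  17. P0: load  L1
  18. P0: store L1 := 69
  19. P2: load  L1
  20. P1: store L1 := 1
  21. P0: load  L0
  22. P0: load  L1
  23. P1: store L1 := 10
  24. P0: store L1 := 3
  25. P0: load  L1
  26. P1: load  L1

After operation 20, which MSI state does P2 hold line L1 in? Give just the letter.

  op1 P1: store L1 := 13 → I/M/I on L1; bus BusRdX; mem=70
  op2 P1: store L0 := 94 → I/M/I on L0; bus BusRdX; mem=60
  op3 P2: store L1 := 78 → I/I/M on L1; bus BusRdX Flush; mem=13
  op4 P0: store L0 := 81 → M/I/I on L0; bus BusRdX Flush; mem=94
  op5 P1: store L1 := 39 → I/M/I on L1; bus BusRdX Flush; mem=78
  op6 P2: load  L0 → S/I/S on L0; bus BusRd Flush; mem=81
  op7 P1: load  L1 → I/M/I on L1; bus (none); mem=78
  op8 P2: load  L1 → I/S/S on L1; bus BusRd Flush; mem=39
  op9 P2: store L1 := 64 → I/I/M on L1; bus BusRdX; mem=39
  op10 P1: load  L0 → S/S/S on L0; bus BusRd; mem=81
  op11 P1: store L1 := 46 → I/M/I on L1; bus BusRdX Flush; mem=64
  op12 P0: store L1 := 68 → M/I/I on L1; bus BusRdX Flush; mem=46
  op13 P2: store L1 := 21 → I/I/M on L1; bus BusRdX Flush; mem=68
  op14 P0: load  L1 → S/I/S on L1; bus BusRd Flush; mem=21
  op15 P1: store L1 := 43 → I/M/I on L1; bus BusRdX; mem=21
  op16 P1: load  L1 → I/M/I on L1; bus (none); mem=21
  op17 P0: load  L1 → S/S/I on L1; bus BusRd Flush; mem=43
  op18 P0: store L1 := 69 → M/I/I on L1; bus BusRdX; mem=43
  op19 P2: load  L1 → S/I/S on L1; bus BusRd Flush; mem=69
  op20 P1: store L1 := 1 → I/M/I on L1; bus BusRdX; mem=69
  op21 P0: load  L0 → S/S/S on L0; bus (none); mem=81
  op22 P0: load  L1 → S/S/I on L1; bus BusRd Flush; mem=1
  op23 P1: store L1 := 10 → I/M/I on L1; bus BusRdX; mem=1
  op24 P0: store L1 := 3 → M/I/I on L1; bus BusRdX Flush; mem=10
  op25 P0: load  L1 → M/I/I on L1; bus (none); mem=10
  op26 P1: load  L1 → S/S/I on L1; bus BusRd Flush; mem=3

state = I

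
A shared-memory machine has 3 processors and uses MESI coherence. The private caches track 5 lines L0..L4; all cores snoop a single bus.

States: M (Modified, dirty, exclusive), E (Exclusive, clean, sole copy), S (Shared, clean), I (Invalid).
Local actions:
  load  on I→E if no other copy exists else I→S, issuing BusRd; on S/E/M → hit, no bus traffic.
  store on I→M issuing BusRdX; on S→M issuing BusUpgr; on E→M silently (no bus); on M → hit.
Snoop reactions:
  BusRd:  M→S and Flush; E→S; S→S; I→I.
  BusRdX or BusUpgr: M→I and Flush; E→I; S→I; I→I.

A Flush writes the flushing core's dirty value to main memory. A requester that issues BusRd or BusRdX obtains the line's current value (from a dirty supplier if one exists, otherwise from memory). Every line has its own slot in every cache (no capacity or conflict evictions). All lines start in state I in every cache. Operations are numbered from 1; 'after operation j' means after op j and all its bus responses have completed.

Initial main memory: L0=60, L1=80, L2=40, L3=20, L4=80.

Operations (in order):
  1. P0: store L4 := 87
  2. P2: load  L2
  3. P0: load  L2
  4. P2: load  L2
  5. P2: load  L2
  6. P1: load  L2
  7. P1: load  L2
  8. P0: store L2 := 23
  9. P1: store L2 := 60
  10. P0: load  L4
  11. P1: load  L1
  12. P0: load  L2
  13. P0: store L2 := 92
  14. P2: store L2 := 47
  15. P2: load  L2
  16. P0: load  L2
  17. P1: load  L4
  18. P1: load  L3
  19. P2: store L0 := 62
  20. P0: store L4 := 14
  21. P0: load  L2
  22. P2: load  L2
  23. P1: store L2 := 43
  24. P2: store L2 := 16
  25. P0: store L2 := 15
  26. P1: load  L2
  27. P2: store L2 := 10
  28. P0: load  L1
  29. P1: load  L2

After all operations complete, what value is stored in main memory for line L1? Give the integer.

memory[L1] = 80

[1] P0: store L4 := 87 | P0:M(87), P1:I, P2:I | bus: BusRdX
[2] P2: load  L2 | P0:I, P1:I, P2:E(40) | bus: BusRd
[3] P0: load  L2 | P0:S(40), P1:I, P2:S(40) | bus: BusRd
[4] P2: load  L2 | P0:S(40), P1:I, P2:S(40) | bus: none
[5] P2: load  L2 | P0:S(40), P1:I, P2:S(40) | bus: none
[6] P1: load  L2 | P0:S(40), P1:S(40), P2:S(40) | bus: BusRd
[7] P1: load  L2 | P0:S(40), P1:S(40), P2:S(40) | bus: none
[8] P0: store L2 := 23 | P0:M(23), P1:I, P2:I | bus: BusUpgr
[9] P1: store L2 := 60 | P0:I, P1:M(60), P2:I | bus: BusRdX,Flush
[10] P0: load  L4 | P0:M(87), P1:I, P2:I | bus: none
[11] P1: load  L1 | P0:I, P1:E(80), P2:I | bus: BusRd
[12] P0: load  L2 | P0:S(60), P1:S(60), P2:I | bus: BusRd,Flush
[13] P0: store L2 := 92 | P0:M(92), P1:I, P2:I | bus: BusUpgr
[14] P2: store L2 := 47 | P0:I, P1:I, P2:M(47) | bus: BusRdX,Flush
[15] P2: load  L2 | P0:I, P1:I, P2:M(47) | bus: none
[16] P0: load  L2 | P0:S(47), P1:I, P2:S(47) | bus: BusRd,Flush
[17] P1: load  L4 | P0:S(87), P1:S(87), P2:I | bus: BusRd,Flush
[18] P1: load  L3 | P0:I, P1:E(20), P2:I | bus: BusRd
[19] P2: store L0 := 62 | P0:I, P1:I, P2:M(62) | bus: BusRdX
[20] P0: store L4 := 14 | P0:M(14), P1:I, P2:I | bus: BusUpgr
[21] P0: load  L2 | P0:S(47), P1:I, P2:S(47) | bus: none
[22] P2: load  L2 | P0:S(47), P1:I, P2:S(47) | bus: none
[23] P1: store L2 := 43 | P0:I, P1:M(43), P2:I | bus: BusRdX
[24] P2: store L2 := 16 | P0:I, P1:I, P2:M(16) | bus: BusRdX,Flush
[25] P0: store L2 := 15 | P0:M(15), P1:I, P2:I | bus: BusRdX,Flush
[26] P1: load  L2 | P0:S(15), P1:S(15), P2:I | bus: BusRd,Flush
[27] P2: store L2 := 10 | P0:I, P1:I, P2:M(10) | bus: BusRdX
[28] P0: load  L1 | P0:S(80), P1:S(80), P2:I | bus: BusRd
[29] P1: load  L2 | P0:I, P1:S(10), P2:S(10) | bus: BusRd,Flush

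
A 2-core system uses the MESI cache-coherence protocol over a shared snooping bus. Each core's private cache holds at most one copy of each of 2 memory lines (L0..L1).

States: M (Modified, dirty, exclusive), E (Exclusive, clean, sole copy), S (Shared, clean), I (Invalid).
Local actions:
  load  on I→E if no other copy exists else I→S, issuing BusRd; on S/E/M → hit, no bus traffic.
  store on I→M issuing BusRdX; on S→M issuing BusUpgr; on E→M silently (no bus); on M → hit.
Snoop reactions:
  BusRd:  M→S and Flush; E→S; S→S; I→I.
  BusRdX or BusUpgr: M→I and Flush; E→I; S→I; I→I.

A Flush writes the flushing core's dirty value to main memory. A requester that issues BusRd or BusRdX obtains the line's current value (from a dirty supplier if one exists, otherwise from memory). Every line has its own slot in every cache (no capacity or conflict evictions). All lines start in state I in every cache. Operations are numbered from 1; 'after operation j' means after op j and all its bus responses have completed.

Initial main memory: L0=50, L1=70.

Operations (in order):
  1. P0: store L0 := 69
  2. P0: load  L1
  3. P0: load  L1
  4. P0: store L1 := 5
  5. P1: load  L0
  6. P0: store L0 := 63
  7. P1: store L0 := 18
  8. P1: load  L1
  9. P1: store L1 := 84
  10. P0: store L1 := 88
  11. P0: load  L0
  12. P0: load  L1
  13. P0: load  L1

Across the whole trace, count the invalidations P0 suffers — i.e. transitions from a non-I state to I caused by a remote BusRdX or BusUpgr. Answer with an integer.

  op1 P0: store L0 := 69 → M/I on L0; bus BusRdX; mem=50
  op2 P0: load  L1 → E/I on L1; bus BusRd; mem=70
  op3 P0: load  L1 → E/I on L1; bus (none); mem=70
  op4 P0: store L1 := 5 → M/I on L1; bus (none); mem=70
  op5 P1: load  L0 → S/S on L0; bus BusRd Flush; mem=69
  op6 P0: store L0 := 63 → M/I on L0; bus BusUpgr; mem=69
  op7 P1: store L0 := 18 → I/M on L0; bus BusRdX Flush; mem=63
  op8 P1: load  L1 → S/S on L1; bus BusRd Flush; mem=5
  op9 P1: store L1 := 84 → I/M on L1; bus BusUpgr; mem=5
  op10 P0: store L1 := 88 → M/I on L1; bus BusRdX Flush; mem=84
  op11 P0: load  L0 → S/S on L0; bus BusRd Flush; mem=18
  op12 P0: load  L1 → M/I on L1; bus (none); mem=84
  op13 P0: load  L1 → M/I on L1; bus (none); mem=84

invalidations = 2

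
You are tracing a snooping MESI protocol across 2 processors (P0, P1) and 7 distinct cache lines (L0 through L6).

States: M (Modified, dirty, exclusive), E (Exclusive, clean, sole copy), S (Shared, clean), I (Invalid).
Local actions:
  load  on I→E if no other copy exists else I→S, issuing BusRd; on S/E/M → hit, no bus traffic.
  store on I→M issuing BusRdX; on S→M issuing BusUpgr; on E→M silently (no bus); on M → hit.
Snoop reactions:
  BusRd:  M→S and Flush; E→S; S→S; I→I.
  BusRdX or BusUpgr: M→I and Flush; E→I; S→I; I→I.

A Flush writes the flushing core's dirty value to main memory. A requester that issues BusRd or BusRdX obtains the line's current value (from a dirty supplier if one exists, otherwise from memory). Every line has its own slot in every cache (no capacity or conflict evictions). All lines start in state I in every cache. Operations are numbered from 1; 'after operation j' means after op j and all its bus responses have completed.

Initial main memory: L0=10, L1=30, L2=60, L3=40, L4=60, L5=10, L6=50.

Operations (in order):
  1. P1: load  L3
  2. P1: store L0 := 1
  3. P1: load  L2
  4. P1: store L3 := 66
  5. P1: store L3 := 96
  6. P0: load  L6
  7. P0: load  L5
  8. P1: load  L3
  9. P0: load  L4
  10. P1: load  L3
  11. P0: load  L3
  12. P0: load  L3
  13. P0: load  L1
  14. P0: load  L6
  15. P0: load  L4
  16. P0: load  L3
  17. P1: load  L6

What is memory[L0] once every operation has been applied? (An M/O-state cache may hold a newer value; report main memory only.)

memory[L0] = 10

[1] P1: load  L3 | P0:I, P1:E(40) | bus: BusRd
[2] P1: store L0 := 1 | P0:I, P1:M(1) | bus: BusRdX
[3] P1: load  L2 | P0:I, P1:E(60) | bus: BusRd
[4] P1: store L3 := 66 | P0:I, P1:M(66) | bus: none
[5] P1: store L3 := 96 | P0:I, P1:M(96) | bus: none
[6] P0: load  L6 | P0:E(50), P1:I | bus: BusRd
[7] P0: load  L5 | P0:E(10), P1:I | bus: BusRd
[8] P1: load  L3 | P0:I, P1:M(96) | bus: none
[9] P0: load  L4 | P0:E(60), P1:I | bus: BusRd
[10] P1: load  L3 | P0:I, P1:M(96) | bus: none
[11] P0: load  L3 | P0:S(96), P1:S(96) | bus: BusRd,Flush
[12] P0: load  L3 | P0:S(96), P1:S(96) | bus: none
[13] P0: load  L1 | P0:E(30), P1:I | bus: BusRd
[14] P0: load  L6 | P0:E(50), P1:I | bus: none
[15] P0: load  L4 | P0:E(60), P1:I | bus: none
[16] P0: load  L3 | P0:S(96), P1:S(96) | bus: none
[17] P1: load  L6 | P0:S(50), P1:S(50) | bus: BusRd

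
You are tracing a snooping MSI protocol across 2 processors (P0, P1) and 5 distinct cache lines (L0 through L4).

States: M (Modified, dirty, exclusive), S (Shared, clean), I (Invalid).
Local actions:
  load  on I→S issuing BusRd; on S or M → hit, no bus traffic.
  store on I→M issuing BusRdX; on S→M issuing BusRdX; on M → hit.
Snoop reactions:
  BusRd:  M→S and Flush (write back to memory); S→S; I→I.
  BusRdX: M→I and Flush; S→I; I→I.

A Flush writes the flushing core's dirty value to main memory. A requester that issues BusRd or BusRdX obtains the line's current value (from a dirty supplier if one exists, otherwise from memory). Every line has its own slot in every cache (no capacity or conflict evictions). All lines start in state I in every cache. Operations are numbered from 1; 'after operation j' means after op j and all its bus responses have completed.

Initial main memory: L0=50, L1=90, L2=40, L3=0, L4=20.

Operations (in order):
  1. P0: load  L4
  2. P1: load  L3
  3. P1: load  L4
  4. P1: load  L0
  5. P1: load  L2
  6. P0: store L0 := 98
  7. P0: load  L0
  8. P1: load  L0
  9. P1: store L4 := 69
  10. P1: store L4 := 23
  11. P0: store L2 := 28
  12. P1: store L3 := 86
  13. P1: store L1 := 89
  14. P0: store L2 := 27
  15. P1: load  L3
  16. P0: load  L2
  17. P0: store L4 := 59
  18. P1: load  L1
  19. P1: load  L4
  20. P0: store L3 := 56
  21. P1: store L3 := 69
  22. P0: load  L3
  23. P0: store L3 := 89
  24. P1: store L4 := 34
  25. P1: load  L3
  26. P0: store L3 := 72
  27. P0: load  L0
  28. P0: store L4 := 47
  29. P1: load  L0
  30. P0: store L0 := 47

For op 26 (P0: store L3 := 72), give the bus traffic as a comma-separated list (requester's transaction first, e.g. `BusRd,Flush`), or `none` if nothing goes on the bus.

bus = BusRdX

[1] P0: load  L4 | P0:S(20), P1:I | bus: BusRd
[2] P1: load  L3 | P0:I, P1:S(0) | bus: BusRd
[3] P1: load  L4 | P0:S(20), P1:S(20) | bus: BusRd
[4] P1: load  L0 | P0:I, P1:S(50) | bus: BusRd
[5] P1: load  L2 | P0:I, P1:S(40) | bus: BusRd
[6] P0: store L0 := 98 | P0:M(98), P1:I | bus: BusRdX
[7] P0: load  L0 | P0:M(98), P1:I | bus: none
[8] P1: load  L0 | P0:S(98), P1:S(98) | bus: BusRd,Flush
[9] P1: store L4 := 69 | P0:I, P1:M(69) | bus: BusRdX
[10] P1: store L4 := 23 | P0:I, P1:M(23) | bus: none
[11] P0: store L2 := 28 | P0:M(28), P1:I | bus: BusRdX
[12] P1: store L3 := 86 | P0:I, P1:M(86) | bus: BusRdX
[13] P1: store L1 := 89 | P0:I, P1:M(89) | bus: BusRdX
[14] P0: store L2 := 27 | P0:M(27), P1:I | bus: none
[15] P1: load  L3 | P0:I, P1:M(86) | bus: none
[16] P0: load  L2 | P0:M(27), P1:I | bus: none
[17] P0: store L4 := 59 | P0:M(59), P1:I | bus: BusRdX,Flush
[18] P1: load  L1 | P0:I, P1:M(89) | bus: none
[19] P1: load  L4 | P0:S(59), P1:S(59) | bus: BusRd,Flush
[20] P0: store L3 := 56 | P0:M(56), P1:I | bus: BusRdX,Flush
[21] P1: store L3 := 69 | P0:I, P1:M(69) | bus: BusRdX,Flush
[22] P0: load  L3 | P0:S(69), P1:S(69) | bus: BusRd,Flush
[23] P0: store L3 := 89 | P0:M(89), P1:I | bus: BusRdX
[24] P1: store L4 := 34 | P0:I, P1:M(34) | bus: BusRdX
[25] P1: load  L3 | P0:S(89), P1:S(89) | bus: BusRd,Flush
[26] P0: store L3 := 72 | P0:M(72), P1:I | bus: BusRdX
[27] P0: load  L0 | P0:S(98), P1:S(98) | bus: none
[28] P0: store L4 := 47 | P0:M(47), P1:I | bus: BusRdX,Flush
[29] P1: load  L0 | P0:S(98), P1:S(98) | bus: none
[30] P0: store L0 := 47 | P0:M(47), P1:I | bus: BusRdX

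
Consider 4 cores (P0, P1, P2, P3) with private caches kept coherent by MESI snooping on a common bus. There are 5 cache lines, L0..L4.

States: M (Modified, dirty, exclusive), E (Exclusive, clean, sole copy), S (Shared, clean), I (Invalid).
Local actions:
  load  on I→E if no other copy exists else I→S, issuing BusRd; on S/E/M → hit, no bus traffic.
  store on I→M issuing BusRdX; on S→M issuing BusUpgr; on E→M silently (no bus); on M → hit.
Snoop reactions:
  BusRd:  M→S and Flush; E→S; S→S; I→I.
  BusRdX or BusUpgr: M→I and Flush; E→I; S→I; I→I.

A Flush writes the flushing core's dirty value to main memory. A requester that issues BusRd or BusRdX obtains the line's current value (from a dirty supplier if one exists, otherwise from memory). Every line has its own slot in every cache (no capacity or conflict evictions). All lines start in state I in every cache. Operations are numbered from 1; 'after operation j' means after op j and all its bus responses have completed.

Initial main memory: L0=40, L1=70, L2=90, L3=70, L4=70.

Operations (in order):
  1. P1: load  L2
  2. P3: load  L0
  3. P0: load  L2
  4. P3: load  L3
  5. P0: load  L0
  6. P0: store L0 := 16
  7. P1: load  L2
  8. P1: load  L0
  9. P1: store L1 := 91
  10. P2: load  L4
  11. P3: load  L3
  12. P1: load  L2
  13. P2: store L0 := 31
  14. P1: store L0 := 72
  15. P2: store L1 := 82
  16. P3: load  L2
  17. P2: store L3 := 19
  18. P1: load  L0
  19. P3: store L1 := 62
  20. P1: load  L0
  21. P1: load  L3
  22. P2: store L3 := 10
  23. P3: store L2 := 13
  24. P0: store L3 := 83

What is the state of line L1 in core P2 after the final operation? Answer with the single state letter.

state = I

step 1: P1: load  L2  ⟶  IEII  (L2)  txn=BusRd  M[L2]=90
step 2: P3: load  L0  ⟶  IIIE  (L0)  txn=BusRd  M[L0]=40
step 3: P0: load  L2  ⟶  SSII  (L2)  txn=BusRd  M[L2]=90
step 4: P3: load  L3  ⟶  IIIE  (L3)  txn=BusRd  M[L3]=70
step 5: P0: load  L0  ⟶  SIIS  (L0)  txn=BusRd  M[L0]=40
step 6: P0: store L0 := 16  ⟶  MIII  (L0)  txn=BusUpgr  M[L0]=40
step 7: P1: load  L2  ⟶  SSII  (L2)  txn=∅  M[L2]=90
step 8: P1: load  L0  ⟶  SSII  (L0)  txn=BusRd+Flush  M[L0]=16
step 9: P1: store L1 := 91  ⟶  IMII  (L1)  txn=BusRdX  M[L1]=70
step 10: P2: load  L4  ⟶  IIEI  (L4)  txn=BusRd  M[L4]=70
step 11: P3: load  L3  ⟶  IIIE  (L3)  txn=∅  M[L3]=70
step 12: P1: load  L2  ⟶  SSII  (L2)  txn=∅  M[L2]=90
step 13: P2: store L0 := 31  ⟶  IIMI  (L0)  txn=BusRdX  M[L0]=16
step 14: P1: store L0 := 72  ⟶  IMII  (L0)  txn=BusRdX+Flush  M[L0]=31
step 15: P2: store L1 := 82  ⟶  IIMI  (L1)  txn=BusRdX+Flush  M[L1]=91
step 16: P3: load  L2  ⟶  SSIS  (L2)  txn=BusRd  M[L2]=90
step 17: P2: store L3 := 19  ⟶  IIMI  (L3)  txn=BusRdX  M[L3]=70
step 18: P1: load  L0  ⟶  IMII  (L0)  txn=∅  M[L0]=31
step 19: P3: store L1 := 62  ⟶  IIIM  (L1)  txn=BusRdX+Flush  M[L1]=82
step 20: P1: load  L0  ⟶  IMII  (L0)  txn=∅  M[L0]=31
step 21: P1: load  L3  ⟶  ISSI  (L3)  txn=BusRd+Flush  M[L3]=19
step 22: P2: store L3 := 10  ⟶  IIMI  (L3)  txn=BusUpgr  M[L3]=19
step 23: P3: store L2 := 13  ⟶  IIIM  (L2)  txn=BusUpgr  M[L2]=90
step 24: P0: store L3 := 83  ⟶  MIII  (L3)  txn=BusRdX+Flush  M[L3]=10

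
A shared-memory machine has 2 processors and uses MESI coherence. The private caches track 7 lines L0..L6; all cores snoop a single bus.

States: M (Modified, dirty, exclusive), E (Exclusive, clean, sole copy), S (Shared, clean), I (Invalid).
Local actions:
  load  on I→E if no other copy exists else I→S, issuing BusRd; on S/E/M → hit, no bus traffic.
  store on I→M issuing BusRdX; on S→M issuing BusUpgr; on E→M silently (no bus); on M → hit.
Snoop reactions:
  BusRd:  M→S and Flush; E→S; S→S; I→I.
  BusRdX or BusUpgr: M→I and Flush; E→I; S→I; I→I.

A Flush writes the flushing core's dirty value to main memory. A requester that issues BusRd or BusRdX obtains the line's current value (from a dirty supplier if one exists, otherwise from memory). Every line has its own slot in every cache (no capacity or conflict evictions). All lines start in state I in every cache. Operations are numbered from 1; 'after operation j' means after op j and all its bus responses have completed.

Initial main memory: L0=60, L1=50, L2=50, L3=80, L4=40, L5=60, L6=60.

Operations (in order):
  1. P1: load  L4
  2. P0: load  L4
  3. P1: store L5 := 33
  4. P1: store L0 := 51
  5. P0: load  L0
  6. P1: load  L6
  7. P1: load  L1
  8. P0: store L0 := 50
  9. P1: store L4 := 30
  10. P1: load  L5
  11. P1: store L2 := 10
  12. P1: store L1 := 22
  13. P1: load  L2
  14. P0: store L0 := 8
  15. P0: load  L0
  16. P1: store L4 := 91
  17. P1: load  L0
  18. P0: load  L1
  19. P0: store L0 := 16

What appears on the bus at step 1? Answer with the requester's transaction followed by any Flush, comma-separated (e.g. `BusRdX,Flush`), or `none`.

  op1 P1: load  L4 → I/E on L4; bus BusRd; mem=40
  op2 P0: load  L4 → S/S on L4; bus BusRd; mem=40
  op3 P1: store L5 := 33 → I/M on L5; bus BusRdX; mem=60
  op4 P1: store L0 := 51 → I/M on L0; bus BusRdX; mem=60
  op5 P0: load  L0 → S/S on L0; bus BusRd Flush; mem=51
  op6 P1: load  L6 → I/E on L6; bus BusRd; mem=60
  op7 P1: load  L1 → I/E on L1; bus BusRd; mem=50
  op8 P0: store L0 := 50 → M/I on L0; bus BusUpgr; mem=51
  op9 P1: store L4 := 30 → I/M on L4; bus BusUpgr; mem=40
  op10 P1: load  L5 → I/M on L5; bus (none); mem=60
  op11 P1: store L2 := 10 → I/M on L2; bus BusRdX; mem=50
  op12 P1: store L1 := 22 → I/M on L1; bus (none); mem=50
  op13 P1: load  L2 → I/M on L2; bus (none); mem=50
  op14 P0: store L0 := 8 → M/I on L0; bus (none); mem=51
  op15 P0: load  L0 → M/I on L0; bus (none); mem=51
  op16 P1: store L4 := 91 → I/M on L4; bus (none); mem=40
  op17 P1: load  L0 → S/S on L0; bus BusRd Flush; mem=8
  op18 P0: load  L1 → S/S on L1; bus BusRd Flush; mem=22
  op19 P0: store L0 := 16 → M/I on L0; bus BusUpgr; mem=8

bus = BusRd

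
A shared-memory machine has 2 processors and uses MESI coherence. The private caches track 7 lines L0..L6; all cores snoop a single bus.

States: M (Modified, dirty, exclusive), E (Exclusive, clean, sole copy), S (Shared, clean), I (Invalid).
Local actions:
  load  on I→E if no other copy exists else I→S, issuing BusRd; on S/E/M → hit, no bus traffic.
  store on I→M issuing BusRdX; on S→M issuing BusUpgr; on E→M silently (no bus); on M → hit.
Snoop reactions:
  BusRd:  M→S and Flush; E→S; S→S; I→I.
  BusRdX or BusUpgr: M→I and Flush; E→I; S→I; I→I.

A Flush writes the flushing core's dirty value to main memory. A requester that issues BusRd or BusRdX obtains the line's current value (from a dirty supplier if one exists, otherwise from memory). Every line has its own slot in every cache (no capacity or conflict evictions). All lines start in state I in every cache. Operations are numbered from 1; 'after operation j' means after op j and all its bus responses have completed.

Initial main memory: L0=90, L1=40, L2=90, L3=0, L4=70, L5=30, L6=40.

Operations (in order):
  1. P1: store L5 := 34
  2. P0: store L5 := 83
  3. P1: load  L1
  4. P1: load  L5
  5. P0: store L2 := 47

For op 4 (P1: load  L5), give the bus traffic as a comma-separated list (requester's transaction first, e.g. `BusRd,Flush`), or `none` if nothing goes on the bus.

  op1 P1: store L5 := 34 → I/M on L5; bus BusRdX; mem=30
  op2 P0: store L5 := 83 → M/I on L5; bus BusRdX Flush; mem=34
  op3 P1: load  L1 → I/E on L1; bus BusRd; mem=40
  op4 P1: load  L5 → S/S on L5; bus BusRd Flush; mem=83
  op5 P0: store L2 := 47 → M/I on L2; bus BusRdX; mem=90

bus = BusRd,Flush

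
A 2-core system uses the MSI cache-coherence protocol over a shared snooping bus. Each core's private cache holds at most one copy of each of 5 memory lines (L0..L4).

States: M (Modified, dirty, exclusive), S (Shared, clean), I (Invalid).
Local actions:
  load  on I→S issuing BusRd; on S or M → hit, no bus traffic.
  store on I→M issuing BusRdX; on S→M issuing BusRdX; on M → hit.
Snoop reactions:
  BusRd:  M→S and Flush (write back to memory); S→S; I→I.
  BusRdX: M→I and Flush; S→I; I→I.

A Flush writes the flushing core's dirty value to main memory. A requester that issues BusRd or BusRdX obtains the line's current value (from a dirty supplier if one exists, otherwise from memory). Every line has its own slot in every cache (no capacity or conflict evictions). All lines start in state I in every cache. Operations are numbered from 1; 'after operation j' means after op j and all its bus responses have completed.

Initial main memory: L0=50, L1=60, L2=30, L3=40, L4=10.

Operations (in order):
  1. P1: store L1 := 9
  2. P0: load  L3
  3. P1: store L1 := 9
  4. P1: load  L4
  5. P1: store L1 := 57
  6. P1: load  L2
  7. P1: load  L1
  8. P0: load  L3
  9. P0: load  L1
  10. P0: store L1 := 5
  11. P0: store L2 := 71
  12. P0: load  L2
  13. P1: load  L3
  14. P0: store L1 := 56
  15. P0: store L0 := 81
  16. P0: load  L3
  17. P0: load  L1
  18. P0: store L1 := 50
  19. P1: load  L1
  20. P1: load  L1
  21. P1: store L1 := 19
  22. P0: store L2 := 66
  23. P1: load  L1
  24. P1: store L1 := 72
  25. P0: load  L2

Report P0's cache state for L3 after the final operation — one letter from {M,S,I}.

step 1: P1: store L1 := 9  ⟶  IM  (L1)  txn=BusRdX  M[L1]=60
step 2: P0: load  L3  ⟶  SI  (L3)  txn=BusRd  M[L3]=40
step 3: P1: store L1 := 9  ⟶  IM  (L1)  txn=∅  M[L1]=60
step 4: P1: load  L4  ⟶  IS  (L4)  txn=BusRd  M[L4]=10
step 5: P1: store L1 := 57  ⟶  IM  (L1)  txn=∅  M[L1]=60
step 6: P1: load  L2  ⟶  IS  (L2)  txn=BusRd  M[L2]=30
step 7: P1: load  L1  ⟶  IM  (L1)  txn=∅  M[L1]=60
step 8: P0: load  L3  ⟶  SI  (L3)  txn=∅  M[L3]=40
step 9: P0: load  L1  ⟶  SS  (L1)  txn=BusRd+Flush  M[L1]=57
step 10: P0: store L1 := 5  ⟶  MI  (L1)  txn=BusRdX  M[L1]=57
step 11: P0: store L2 := 71  ⟶  MI  (L2)  txn=BusRdX  M[L2]=30
step 12: P0: load  L2  ⟶  MI  (L2)  txn=∅  M[L2]=30
step 13: P1: load  L3  ⟶  SS  (L3)  txn=BusRd  M[L3]=40
step 14: P0: store L1 := 56  ⟶  MI  (L1)  txn=∅  M[L1]=57
step 15: P0: store L0 := 81  ⟶  MI  (L0)  txn=BusRdX  M[L0]=50
step 16: P0: load  L3  ⟶  SS  (L3)  txn=∅  M[L3]=40
step 17: P0: load  L1  ⟶  MI  (L1)  txn=∅  M[L1]=57
step 18: P0: store L1 := 50  ⟶  MI  (L1)  txn=∅  M[L1]=57
step 19: P1: load  L1  ⟶  SS  (L1)  txn=BusRd+Flush  M[L1]=50
step 20: P1: load  L1  ⟶  SS  (L1)  txn=∅  M[L1]=50
step 21: P1: store L1 := 19  ⟶  IM  (L1)  txn=BusRdX  M[L1]=50
step 22: P0: store L2 := 66  ⟶  MI  (L2)  txn=∅  M[L2]=30
step 23: P1: load  L1  ⟶  IM  (L1)  txn=∅  M[L1]=50
step 24: P1: store L1 := 72  ⟶  IM  (L1)  txn=∅  M[L1]=50
step 25: P0: load  L2  ⟶  MI  (L2)  txn=∅  M[L2]=30

state = S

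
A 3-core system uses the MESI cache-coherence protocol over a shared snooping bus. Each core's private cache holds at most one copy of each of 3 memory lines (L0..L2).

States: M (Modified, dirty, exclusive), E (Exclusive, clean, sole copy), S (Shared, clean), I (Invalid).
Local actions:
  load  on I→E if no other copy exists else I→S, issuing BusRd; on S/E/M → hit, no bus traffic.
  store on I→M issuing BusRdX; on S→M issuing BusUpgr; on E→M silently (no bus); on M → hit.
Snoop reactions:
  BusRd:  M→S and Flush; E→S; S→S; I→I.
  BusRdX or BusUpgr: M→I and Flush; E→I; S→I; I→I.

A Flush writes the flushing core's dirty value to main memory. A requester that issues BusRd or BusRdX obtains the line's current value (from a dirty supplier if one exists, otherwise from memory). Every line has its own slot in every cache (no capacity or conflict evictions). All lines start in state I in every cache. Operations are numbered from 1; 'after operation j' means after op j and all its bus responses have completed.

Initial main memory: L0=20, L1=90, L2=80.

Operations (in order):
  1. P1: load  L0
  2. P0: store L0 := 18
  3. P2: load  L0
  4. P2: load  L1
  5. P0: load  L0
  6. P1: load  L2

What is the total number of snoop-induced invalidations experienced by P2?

invalidations = 0

[1] P1: load  L0 | P0:I, P1:E(20), P2:I | bus: BusRd
[2] P0: store L0 := 18 | P0:M(18), P1:I, P2:I | bus: BusRdX
[3] P2: load  L0 | P0:S(18), P1:I, P2:S(18) | bus: BusRd,Flush
[4] P2: load  L1 | P0:I, P1:I, P2:E(90) | bus: BusRd
[5] P0: load  L0 | P0:S(18), P1:I, P2:S(18) | bus: none
[6] P1: load  L2 | P0:I, P1:E(80), P2:I | bus: BusRd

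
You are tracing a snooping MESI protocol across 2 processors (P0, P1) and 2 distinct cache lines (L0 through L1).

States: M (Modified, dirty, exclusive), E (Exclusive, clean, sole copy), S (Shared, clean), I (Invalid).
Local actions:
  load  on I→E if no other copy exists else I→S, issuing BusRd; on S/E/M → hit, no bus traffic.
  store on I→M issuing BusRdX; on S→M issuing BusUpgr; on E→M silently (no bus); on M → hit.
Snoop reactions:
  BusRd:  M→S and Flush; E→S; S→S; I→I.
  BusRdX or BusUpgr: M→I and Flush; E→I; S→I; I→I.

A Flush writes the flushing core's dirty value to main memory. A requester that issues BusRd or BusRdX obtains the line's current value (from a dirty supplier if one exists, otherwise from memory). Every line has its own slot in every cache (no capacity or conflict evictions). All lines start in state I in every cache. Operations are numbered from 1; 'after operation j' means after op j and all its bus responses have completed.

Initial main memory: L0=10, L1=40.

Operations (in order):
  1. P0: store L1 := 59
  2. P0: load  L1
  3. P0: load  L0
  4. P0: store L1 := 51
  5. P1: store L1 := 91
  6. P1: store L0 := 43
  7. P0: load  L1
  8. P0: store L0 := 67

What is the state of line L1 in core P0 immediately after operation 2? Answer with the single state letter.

state = M

[1] P0: store L1 := 59 | P0:M(59), P1:I | bus: BusRdX
[2] P0: load  L1 | P0:M(59), P1:I | bus: none
[3] P0: load  L0 | P0:E(10), P1:I | bus: BusRd
[4] P0: store L1 := 51 | P0:M(51), P1:I | bus: none
[5] P1: store L1 := 91 | P0:I, P1:M(91) | bus: BusRdX,Flush
[6] P1: store L0 := 43 | P0:I, P1:M(43) | bus: BusRdX
[7] P0: load  L1 | P0:S(91), P1:S(91) | bus: BusRd,Flush
[8] P0: store L0 := 67 | P0:M(67), P1:I | bus: BusRdX,Flush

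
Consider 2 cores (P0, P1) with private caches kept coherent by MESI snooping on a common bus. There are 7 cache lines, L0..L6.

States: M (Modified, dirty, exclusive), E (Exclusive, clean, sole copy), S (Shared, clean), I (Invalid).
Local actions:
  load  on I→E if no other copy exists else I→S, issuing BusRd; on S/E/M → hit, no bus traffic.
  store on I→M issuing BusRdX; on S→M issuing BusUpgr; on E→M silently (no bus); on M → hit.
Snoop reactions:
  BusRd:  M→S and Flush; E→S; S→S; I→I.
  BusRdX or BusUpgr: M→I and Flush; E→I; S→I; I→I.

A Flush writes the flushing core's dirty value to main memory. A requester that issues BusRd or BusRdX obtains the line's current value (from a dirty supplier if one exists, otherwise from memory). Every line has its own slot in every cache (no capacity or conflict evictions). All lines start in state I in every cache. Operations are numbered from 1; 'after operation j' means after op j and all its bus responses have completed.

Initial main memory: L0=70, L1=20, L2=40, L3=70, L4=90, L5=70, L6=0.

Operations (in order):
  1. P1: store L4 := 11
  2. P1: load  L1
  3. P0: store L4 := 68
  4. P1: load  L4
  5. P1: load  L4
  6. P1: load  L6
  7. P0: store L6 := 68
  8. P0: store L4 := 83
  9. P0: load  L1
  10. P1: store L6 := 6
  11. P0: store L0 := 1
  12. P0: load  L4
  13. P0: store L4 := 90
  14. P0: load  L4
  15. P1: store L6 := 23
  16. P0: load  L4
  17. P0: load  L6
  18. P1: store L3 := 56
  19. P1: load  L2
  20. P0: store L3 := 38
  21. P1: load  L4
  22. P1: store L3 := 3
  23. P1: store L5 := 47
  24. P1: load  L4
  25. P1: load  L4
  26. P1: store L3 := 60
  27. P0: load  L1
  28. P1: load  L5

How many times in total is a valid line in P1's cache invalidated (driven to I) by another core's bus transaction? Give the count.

invalidations = 4

  op1 P1: store L4 := 11 → I/M on L4; bus BusRdX; mem=90
  op2 P1: load  L1 → I/E on L1; bus BusRd; mem=20
  op3 P0: store L4 := 68 → M/I on L4; bus BusRdX Flush; mem=11
  op4 P1: load  L4 → S/S on L4; bus BusRd Flush; mem=68
  op5 P1: load  L4 → S/S on L4; bus (none); mem=68
  op6 P1: load  L6 → I/E on L6; bus BusRd; mem=0
  op7 P0: store L6 := 68 → M/I on L6; bus BusRdX; mem=0
  op8 P0: store L4 := 83 → M/I on L4; bus BusUpgr; mem=68
  op9 P0: load  L1 → S/S on L1; bus BusRd; mem=20
  op10 P1: store L6 := 6 → I/M on L6; bus BusRdX Flush; mem=68
  op11 P0: store L0 := 1 → M/I on L0; bus BusRdX; mem=70
  op12 P0: load  L4 → M/I on L4; bus (none); mem=68
  op13 P0: store L4 := 90 → M/I on L4; bus (none); mem=68
  op14 P0: load  L4 → M/I on L4; bus (none); mem=68
  op15 P1: store L6 := 23 → I/M on L6; bus (none); mem=68
  op16 P0: load  L4 → M/I on L4; bus (none); mem=68
  op17 P0: load  L6 → S/S on L6; bus BusRd Flush; mem=23
  op18 P1: store L3 := 56 → I/M on L3; bus BusRdX; mem=70
  op19 P1: load  L2 → I/E on L2; bus BusRd; mem=40
  op20 P0: store L3 := 38 → M/I on L3; bus BusRdX Flush; mem=56
  op21 P1: load  L4 → S/S on L4; bus BusRd Flush; mem=90
  op22 P1: store L3 := 3 → I/M on L3; bus BusRdX Flush; mem=38
  op23 P1: store L5 := 47 → I/M on L5; bus BusRdX; mem=70
  op24 P1: load  L4 → S/S on L4; bus (none); mem=90
  op25 P1: load  L4 → S/S on L4; bus (none); mem=90
  op26 P1: store L3 := 60 → I/M on L3; bus (none); mem=38
  op27 P0: load  L1 → S/S on L1; bus (none); mem=20
  op28 P1: load  L5 → I/M on L5; bus (none); mem=70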